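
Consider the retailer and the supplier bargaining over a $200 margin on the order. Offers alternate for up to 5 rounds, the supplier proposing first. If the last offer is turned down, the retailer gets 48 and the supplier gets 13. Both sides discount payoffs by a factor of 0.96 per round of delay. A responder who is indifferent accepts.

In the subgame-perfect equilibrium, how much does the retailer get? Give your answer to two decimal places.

55.53

Round 5 (the supplier proposes): the retailer gets 48 if talks fail, so the supplier offers 48 and keeps 152.
Round 4 (the retailer proposes): the supplier can get 152 next round, worth 0.96 × 152 = 145.92 now, so the retailer offers 145.92, keeping 54.08.
Round 3 (the supplier proposes): the retailer can get 54.08 next round, worth 0.96 × 54.08 = 51.9168 now, so the supplier offers 51.9168, keeping 148.0832.
Round 2 (the retailer proposes): the supplier can get 148.0832 next round, worth 0.96 × 148.0832 = 142.159872 now. The retailer offers 142.159872 and keeps 200 − 142.159872 = 57.840128.
Round 1 (the supplier proposes): the retailer can get 57.840128 next round, worth 0.96 × 57.840128 = 55.52652288 now. The supplier offers 55.52652288 and keeps 200 − 55.52652288 = 144.47347712.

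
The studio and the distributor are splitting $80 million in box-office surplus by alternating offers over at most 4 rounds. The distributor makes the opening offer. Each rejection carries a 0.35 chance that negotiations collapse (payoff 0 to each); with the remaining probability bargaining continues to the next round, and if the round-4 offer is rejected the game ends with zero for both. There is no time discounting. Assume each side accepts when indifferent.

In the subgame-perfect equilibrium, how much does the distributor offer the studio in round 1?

40.17

Round 4 (the studio proposes): the distributor will accept anything ≥ 0, so the studio offers 0 and keeps 80.
Round 3 (the distributor proposes): rejecting gives the studio an expected 0.65 × 80 = 52; the distributor offers that and keeps 28.
Round 2 (the studio proposes): rejecting gives the distributor an expected 0.65 × 28 = 18.2, so the studio offers 18.2, keeping 61.8.
Round 1 (the distributor proposes): rejecting gives the studio an expected 0.65 × 61.8 = 40.17; the distributor offers that and keeps 39.83.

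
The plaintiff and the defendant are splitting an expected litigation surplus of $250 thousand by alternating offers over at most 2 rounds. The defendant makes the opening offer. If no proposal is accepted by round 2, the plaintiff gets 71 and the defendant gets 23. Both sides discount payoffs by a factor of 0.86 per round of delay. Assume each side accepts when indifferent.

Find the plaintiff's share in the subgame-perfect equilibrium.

Round 2 (the plaintiff proposes): the defendant gets 23 if talks fail, so the plaintiff offers 23 and keeps 227.
Round 1 (the defendant proposes): the plaintiff can get 227 next round, worth 0.86 × 227 = 195.22 now, so the defendant offers 195.22, keeping 54.78.

195.22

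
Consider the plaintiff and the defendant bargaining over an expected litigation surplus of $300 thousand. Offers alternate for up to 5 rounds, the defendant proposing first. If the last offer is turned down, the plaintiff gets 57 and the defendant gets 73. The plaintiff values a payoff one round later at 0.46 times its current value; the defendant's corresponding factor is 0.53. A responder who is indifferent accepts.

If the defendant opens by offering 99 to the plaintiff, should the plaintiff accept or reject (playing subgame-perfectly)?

Round 5 (the defendant proposes): the plaintiff gets 57 if talks fail, so the defendant offers 57 and keeps 243.
Round 4 (the plaintiff proposes): the defendant can get 243 next round, worth 0.53 × 243 = 128.79 now; the plaintiff offers that and keeps 171.21.
Round 3 (the defendant proposes): the plaintiff can get 171.21 next round, worth 0.46 × 171.21 = 78.7566 now; the defendant offers that and keeps 221.2434.
Round 2 (the plaintiff proposes): the defendant can get 221.2434 next round, worth 0.53 × 221.2434 = 117.259002 now, so the plaintiff offers 117.259002, keeping 182.740998.
So by rejecting in round 1, the plaintiff gets 182.740998 next round, worth 0.46 × 182.740998 = 84.06085908 now.
Offer 99 ≥ 84.06085908, so the plaintiff accepts.

Accept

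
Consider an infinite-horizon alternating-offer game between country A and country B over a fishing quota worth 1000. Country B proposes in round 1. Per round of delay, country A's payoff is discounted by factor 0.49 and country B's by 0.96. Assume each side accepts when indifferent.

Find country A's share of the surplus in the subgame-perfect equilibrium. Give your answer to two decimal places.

37.01

Let x be country B's share when country B proposes and y be country A's share when country A proposes.
Country A accepts iff offered ≥ 0.49·y, so x = 1000 − 0.49y. Symmetrically y = 1000 − 0.96x.
Substituting: x = 1000 − 0.49(1000 − 0.96x), giving x(1 − 0.96·0.49) = 1000(1 − 0.49).
So x = 1000 × 0.51 / 0.5296 ≈ 962.9909, and country A receives 1000 − x ≈ 37.0091.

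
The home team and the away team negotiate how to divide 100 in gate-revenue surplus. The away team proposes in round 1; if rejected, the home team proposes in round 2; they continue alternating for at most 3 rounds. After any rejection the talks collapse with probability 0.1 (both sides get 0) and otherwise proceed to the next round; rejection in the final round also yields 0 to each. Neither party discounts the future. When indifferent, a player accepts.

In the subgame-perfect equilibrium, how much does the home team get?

9

Round 3 (the away team proposes): rejection yields 0 for the home team; the away team offers 0 and keeps 100.
Round 2 (the home team proposes): rejecting gives the away team an expected 0.9 × 100 = 90. The home team offers 90 and keeps 100 − 90 = 10.
Round 1 (the away team proposes): rejecting gives the home team an expected 0.9 × 10 = 9; the away team offers that and keeps 91.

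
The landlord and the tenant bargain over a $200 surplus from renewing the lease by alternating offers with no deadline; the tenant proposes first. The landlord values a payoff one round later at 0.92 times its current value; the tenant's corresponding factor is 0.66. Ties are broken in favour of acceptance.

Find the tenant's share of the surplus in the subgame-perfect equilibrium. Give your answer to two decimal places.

When the tenant proposes, the landlord accepts any offer worth at least 0.92 times what the landlord would get by proposing next round; and vice versa.
This gives x = 200 − 0.92y and y = 200 − 0.66x, where x and y are each side's share when it proposes.
Hence (1 − 0.92·0.66)x = 200(1 − 0.92), i.e. 0.3928·x = 16.
x ≈ 40.7332; the landlord's share is 200 − x ≈ 159.2668.

40.73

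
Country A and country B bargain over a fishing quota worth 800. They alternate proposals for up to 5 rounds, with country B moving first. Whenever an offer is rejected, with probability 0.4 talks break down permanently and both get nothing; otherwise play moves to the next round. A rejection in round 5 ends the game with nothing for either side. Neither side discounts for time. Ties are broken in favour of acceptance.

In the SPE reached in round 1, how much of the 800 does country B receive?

538.88

By backward induction:
Round 5 (country B proposes): rejection yields 0 for country A; country B offers 0 and keeps 800.
Round 4 (country A proposes): rejecting gives country B an expected 0.6 × 800 = 480, so country A offers 480, keeping 320.
Round 3 (country B proposes): rejecting gives country A an expected 0.6 × 320 = 192. Country B offers 192 and keeps 800 − 192 = 608.
Round 2 (country A proposes): rejecting gives country B an expected 0.6 × 608 = 364.8; country A offers that and keeps 435.2.
Round 1 (country B proposes): rejecting gives country A an expected 0.6 × 435.2 = 261.12. Country B offers 261.12 and keeps 800 − 261.12 = 538.88.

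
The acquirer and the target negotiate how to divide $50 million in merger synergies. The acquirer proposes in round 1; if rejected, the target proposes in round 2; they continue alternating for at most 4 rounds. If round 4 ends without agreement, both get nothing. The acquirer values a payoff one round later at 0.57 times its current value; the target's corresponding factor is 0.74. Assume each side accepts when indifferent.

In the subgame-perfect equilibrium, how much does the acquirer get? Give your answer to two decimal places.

18.48

Work backward from the last round.
Round 4 (the target proposes): rejection yields 0 for the acquirer; the target offers 0 and keeps 50.
Round 3 (the acquirer proposes): the target can get 50 next round, worth 0.74 × 50 = 37 now; the acquirer offers that and keeps 13.
Round 2 (the target proposes): the acquirer can get 13 next round, worth 0.57 × 13 = 7.41 now; the target offers that and keeps 42.59.
Round 1 (the acquirer proposes): the target can get 42.59 next round, worth 0.74 × 42.59 = 31.5166 now. The acquirer offers 31.5166 and keeps 50 − 31.5166 = 18.4834.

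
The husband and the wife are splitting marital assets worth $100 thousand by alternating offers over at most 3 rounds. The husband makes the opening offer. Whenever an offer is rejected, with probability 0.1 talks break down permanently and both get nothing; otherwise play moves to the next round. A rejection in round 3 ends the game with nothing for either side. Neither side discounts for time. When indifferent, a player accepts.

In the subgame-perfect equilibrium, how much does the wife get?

Round 3 (the husband proposes): rejection yields 0 for the wife; the husband offers 0 and keeps 100.
Round 2 (the wife proposes): rejecting gives the husband an expected 0.9 × 100 = 90. The wife offers 90 and keeps 100 − 90 = 10.
Round 1 (the husband proposes): rejecting gives the wife an expected 0.9 × 10 = 9. The husband offers 9 and keeps 100 − 9 = 91.

9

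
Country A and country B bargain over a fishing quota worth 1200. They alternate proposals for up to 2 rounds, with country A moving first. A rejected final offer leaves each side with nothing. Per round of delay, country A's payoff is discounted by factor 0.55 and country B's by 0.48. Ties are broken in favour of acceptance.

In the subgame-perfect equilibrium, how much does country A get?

624

Work backward from the last round.
Round 2 (country B proposes): rejection yields 0 for country A; country B offers 0 and keeps 1200.
Round 1 (country A proposes): country B can get 1200 next round, worth 0.48 × 1200 = 576 now. Country A offers 576 and keeps 1200 − 576 = 624.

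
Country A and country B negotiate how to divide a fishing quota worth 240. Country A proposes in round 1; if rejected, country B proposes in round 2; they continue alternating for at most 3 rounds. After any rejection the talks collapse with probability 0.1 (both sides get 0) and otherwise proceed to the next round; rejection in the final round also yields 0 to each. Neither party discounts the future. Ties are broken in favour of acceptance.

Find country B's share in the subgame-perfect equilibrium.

Round 3 (country A proposes): rejection yields 0 for country B; country A offers 0 and keeps 240.
Round 2 (country B proposes): rejecting gives country A an expected 0.9 × 240 = 216, so country B offers 216, keeping 24.
Round 1 (country A proposes): rejecting gives country B an expected 0.9 × 24 = 21.6. Country A offers 21.6 and keeps 240 − 21.6 = 218.4.

21.6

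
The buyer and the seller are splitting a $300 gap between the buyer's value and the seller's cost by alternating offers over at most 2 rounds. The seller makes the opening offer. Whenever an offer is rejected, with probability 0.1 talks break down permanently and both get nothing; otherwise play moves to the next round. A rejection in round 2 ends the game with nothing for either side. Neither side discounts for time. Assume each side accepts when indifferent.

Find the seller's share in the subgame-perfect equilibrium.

By backward induction:
Round 2 (the buyer proposes): the seller will accept anything ≥ 0, so the buyer offers 0 and keeps 300.
Round 1 (the seller proposes): rejecting gives the buyer an expected 0.9 × 300 = 270, so the seller offers 270, keeping 30.

30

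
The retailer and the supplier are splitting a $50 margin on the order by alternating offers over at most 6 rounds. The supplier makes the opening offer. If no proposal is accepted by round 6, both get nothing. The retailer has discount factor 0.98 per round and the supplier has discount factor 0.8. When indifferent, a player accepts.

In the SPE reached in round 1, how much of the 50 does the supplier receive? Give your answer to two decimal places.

By backward induction:
Round 6 (the retailer proposes): rejection yields 0 for the supplier; the retailer offers 0 and keeps 50.
Round 5 (the supplier proposes): the retailer can get 50 next round, worth 0.98 × 50 = 49 now, so the supplier offers 49, keeping 1.
Round 4 (the retailer proposes): the supplier can get 1 next round, worth 0.8 × 1 = 0.8 now. The retailer offers 0.8 and keeps 50 − 0.8 = 49.2.
Round 3 (the supplier proposes): the retailer can get 49.2 next round, worth 0.98 × 49.2 = 48.216 now; the supplier offers that and keeps 1.784.
Round 2 (the retailer proposes): the supplier can get 1.784 next round, worth 0.8 × 1.784 = 1.4272 now, so the retailer offers 1.4272, keeping 48.5728.
Round 1 (the supplier proposes): the retailer can get 48.5728 next round, worth 0.98 × 48.5728 = 47.601344 now, so the supplier offers 47.601344, keeping 2.398656.

2.40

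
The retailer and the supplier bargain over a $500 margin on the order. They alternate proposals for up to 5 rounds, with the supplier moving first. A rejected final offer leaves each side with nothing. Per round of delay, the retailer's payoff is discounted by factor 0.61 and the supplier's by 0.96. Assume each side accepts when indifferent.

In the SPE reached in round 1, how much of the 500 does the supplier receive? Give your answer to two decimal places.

480.66

Work backward from the last round.
Round 5 (the supplier proposes): rejection yields 0 for the retailer; the supplier offers 0 and keeps 500.
Round 4 (the retailer proposes): the supplier can get 500 next round, worth 0.96 × 500 = 480 now; the retailer offers that and keeps 20.
Round 3 (the supplier proposes): the retailer can get 20 next round, worth 0.61 × 20 = 12.2 now, so the supplier offers 12.2, keeping 487.8.
Round 2 (the retailer proposes): the supplier can get 487.8 next round, worth 0.96 × 487.8 = 468.288 now. The retailer offers 468.288 and keeps 500 − 468.288 = 31.712.
Round 1 (the supplier proposes): the retailer can get 31.712 next round, worth 0.61 × 31.712 = 19.34432 now, so the supplier offers 19.34432, keeping 480.65568.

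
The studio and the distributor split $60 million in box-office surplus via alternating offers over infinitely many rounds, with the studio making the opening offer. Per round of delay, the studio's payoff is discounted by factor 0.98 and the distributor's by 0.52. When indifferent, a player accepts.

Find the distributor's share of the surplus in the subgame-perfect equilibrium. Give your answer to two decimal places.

1.27

Let x be the studio's share when the studio proposes and y be the distributor's share when the distributor proposes.
The distributor accepts iff offered ≥ 0.52·y, so x = 60 − 0.52y. Symmetrically y = 60 − 0.98x.
Substituting: x = 60 − 0.52(60 − 0.98x), giving x(1 − 0.98·0.52) = 60(1 − 0.52).
So x = 60 × 0.48 / 0.4904 ≈ 58.7276, and the distributor receives 60 − x ≈ 1.2724.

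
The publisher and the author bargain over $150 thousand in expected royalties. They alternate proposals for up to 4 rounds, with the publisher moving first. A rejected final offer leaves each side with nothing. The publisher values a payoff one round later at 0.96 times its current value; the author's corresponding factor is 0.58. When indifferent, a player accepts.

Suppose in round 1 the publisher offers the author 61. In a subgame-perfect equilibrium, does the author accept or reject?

Round 4 (the author proposes): rejection yields 0 for the publisher; the author offers 0 and keeps 150.
Round 3 (the publisher proposes): the author can get 150 next round, worth 0.58 × 150 = 87 now, so the publisher offers 87, keeping 63.
Round 2 (the author proposes): the publisher can get 63 next round, worth 0.96 × 63 = 60.48 now, so the author offers 60.48, keeping 89.52.
So by rejecting in round 1, the author gets 89.52 next round, worth 0.58 × 89.52 = 51.9216 now.
Offer 61 ≥ 51.9216, so the author accepts.

Accept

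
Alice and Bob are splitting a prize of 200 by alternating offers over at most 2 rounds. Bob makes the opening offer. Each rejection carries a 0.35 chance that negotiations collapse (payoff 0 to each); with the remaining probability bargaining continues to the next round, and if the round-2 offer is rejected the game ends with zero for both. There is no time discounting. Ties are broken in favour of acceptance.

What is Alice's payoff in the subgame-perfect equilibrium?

130

Round 2 (Alice proposes): Bob will accept anything ≥ 0, so Alice offers 0 and keeps 200.
Round 1 (Bob proposes): rejecting gives Alice an expected 0.65 × 200 = 130, so Bob offers 130, keeping 70.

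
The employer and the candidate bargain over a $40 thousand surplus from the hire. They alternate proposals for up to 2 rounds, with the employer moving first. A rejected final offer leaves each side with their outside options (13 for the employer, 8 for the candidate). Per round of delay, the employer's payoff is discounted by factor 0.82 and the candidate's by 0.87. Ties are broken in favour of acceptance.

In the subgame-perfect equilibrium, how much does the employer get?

16.51

By backward induction:
Round 2 (the candidate proposes): the employer gets 13 if talks fail, so the candidate offers 13 and keeps 27.
Round 1 (the employer proposes): the candidate can get 27 next round, worth 0.87 × 27 = 23.49 now; the employer offers that and keeps 16.51.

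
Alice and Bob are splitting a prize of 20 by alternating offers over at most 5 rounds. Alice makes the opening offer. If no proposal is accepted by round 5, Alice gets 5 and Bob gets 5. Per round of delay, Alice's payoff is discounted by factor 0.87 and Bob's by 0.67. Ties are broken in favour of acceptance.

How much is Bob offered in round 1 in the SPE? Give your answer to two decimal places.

4.46

Round 5 (Alice proposes): Bob gets 5 if talks fail, so Alice offers 5 and keeps 15.
Round 4 (Bob proposes): Alice can get 15 next round, worth 0.87 × 15 = 13.05 now; Bob offers that and keeps 6.95.
Round 3 (Alice proposes): Bob can get 6.95 next round, worth 0.67 × 6.95 = 4.6565 now. Alice offers 4.6565 and keeps 20 − 4.6565 = 15.3435.
Round 2 (Bob proposes): Alice can get 15.3435 next round, worth 0.87 × 15.3435 = 13.348845 now; Bob offers that and keeps 6.651155.
Round 1 (Alice proposes): Bob can get 6.651155 next round, worth 0.67 × 6.651155 = 4.45627385 now, so Alice offers 4.45627385, keeping 15.54372615.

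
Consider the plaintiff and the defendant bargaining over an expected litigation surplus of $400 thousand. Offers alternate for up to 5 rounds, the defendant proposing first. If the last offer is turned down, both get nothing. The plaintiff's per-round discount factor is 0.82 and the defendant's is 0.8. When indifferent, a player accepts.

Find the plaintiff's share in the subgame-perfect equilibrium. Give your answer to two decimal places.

108.63

Round 5 (the defendant proposes): the plaintiff will accept anything ≥ 0, so the defendant offers 0 and keeps 400.
Round 4 (the plaintiff proposes): the defendant can get 400 next round, worth 0.8 × 400 = 320 now, so the plaintiff offers 320, keeping 80.
Round 3 (the defendant proposes): the plaintiff can get 80 next round, worth 0.82 × 80 = 65.6 now, so the defendant offers 65.6, keeping 334.4.
Round 2 (the plaintiff proposes): the defendant can get 334.4 next round, worth 0.8 × 334.4 = 267.52 now. The plaintiff offers 267.52 and keeps 400 − 267.52 = 132.48.
Round 1 (the defendant proposes): the plaintiff can get 132.48 next round, worth 0.82 × 132.48 = 108.6336 now; the defendant offers that and keeps 291.3664.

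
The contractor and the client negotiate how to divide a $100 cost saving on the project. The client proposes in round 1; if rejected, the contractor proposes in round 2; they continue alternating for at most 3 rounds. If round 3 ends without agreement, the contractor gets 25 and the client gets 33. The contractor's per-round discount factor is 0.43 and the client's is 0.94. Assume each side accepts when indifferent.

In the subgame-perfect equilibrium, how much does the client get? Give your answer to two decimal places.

87.32

Round 3 (the client proposes): the contractor gets 25 if talks fail, so the client offers 25 and keeps 75.
Round 2 (the contractor proposes): the client can get 75 next round, worth 0.94 × 75 = 70.5 now, so the contractor offers 70.5, keeping 29.5.
Round 1 (the client proposes): the contractor can get 29.5 next round, worth 0.43 × 29.5 = 12.685 now, so the client offers 12.685, keeping 87.315.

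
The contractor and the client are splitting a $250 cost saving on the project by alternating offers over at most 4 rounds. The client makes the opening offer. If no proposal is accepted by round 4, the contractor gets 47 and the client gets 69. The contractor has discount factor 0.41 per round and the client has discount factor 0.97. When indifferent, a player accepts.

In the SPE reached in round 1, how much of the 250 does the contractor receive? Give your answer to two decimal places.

Round 4 (the contractor proposes): the client gets 69 if talks fail, so the contractor offers 69 and keeps 181.
Round 3 (the client proposes): the contractor can get 181 next round, worth 0.41 × 181 = 74.21 now. The client offers 74.21 and keeps 250 − 74.21 = 175.79.
Round 2 (the contractor proposes): the client can get 175.79 next round, worth 0.97 × 175.79 = 170.5163 now, so the contractor offers 170.5163, keeping 79.4837.
Round 1 (the client proposes): the contractor can get 79.4837 next round, worth 0.41 × 79.4837 = 32.588317 now. The client offers 32.588317 and keeps 250 − 32.588317 = 217.411683.

32.59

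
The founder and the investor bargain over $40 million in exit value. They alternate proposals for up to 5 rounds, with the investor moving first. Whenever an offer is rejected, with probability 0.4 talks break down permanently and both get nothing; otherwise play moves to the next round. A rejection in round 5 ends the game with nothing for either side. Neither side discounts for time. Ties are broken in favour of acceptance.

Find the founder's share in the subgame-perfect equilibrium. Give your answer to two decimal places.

13.06

By backward induction:
Round 5 (the investor proposes): the founder will accept anything ≥ 0, so the investor offers 0 and keeps 40.
Round 4 (the founder proposes): rejecting gives the investor an expected 0.6 × 40 = 24; the founder offers that and keeps 16.
Round 3 (the investor proposes): rejecting gives the founder an expected 0.6 × 16 = 9.6, so the investor offers 9.6, keeping 30.4.
Round 2 (the founder proposes): rejecting gives the investor an expected 0.6 × 30.4 = 18.24, so the founder offers 18.24, keeping 21.76.
Round 1 (the investor proposes): rejecting gives the founder an expected 0.6 × 21.76 = 13.056. The investor offers 13.056 and keeps 40 − 13.056 = 26.944.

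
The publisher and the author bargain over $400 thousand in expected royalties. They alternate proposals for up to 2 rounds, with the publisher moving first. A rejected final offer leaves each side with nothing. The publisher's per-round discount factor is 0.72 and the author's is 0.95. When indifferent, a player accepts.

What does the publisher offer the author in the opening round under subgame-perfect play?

Round 2 (the author proposes): the publisher will accept anything ≥ 0, so the author offers 0 and keeps 400.
Round 1 (the publisher proposes): the author can get 400 next round, worth 0.95 × 400 = 380 now, so the publisher offers 380, keeping 20.

380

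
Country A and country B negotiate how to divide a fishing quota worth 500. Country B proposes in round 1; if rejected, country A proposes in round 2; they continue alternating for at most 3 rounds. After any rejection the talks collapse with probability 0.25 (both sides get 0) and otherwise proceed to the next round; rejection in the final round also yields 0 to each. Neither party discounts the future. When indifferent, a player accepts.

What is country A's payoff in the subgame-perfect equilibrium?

93.75

Round 3 (country B proposes): rejection yields 0 for country A; country B offers 0 and keeps 500.
Round 2 (country A proposes): rejecting gives country B an expected 0.75 × 500 = 375. Country A offers 375 and keeps 500 − 375 = 125.
Round 1 (country B proposes): rejecting gives country A an expected 0.75 × 125 = 93.75, so country B offers 93.75, keeping 406.25.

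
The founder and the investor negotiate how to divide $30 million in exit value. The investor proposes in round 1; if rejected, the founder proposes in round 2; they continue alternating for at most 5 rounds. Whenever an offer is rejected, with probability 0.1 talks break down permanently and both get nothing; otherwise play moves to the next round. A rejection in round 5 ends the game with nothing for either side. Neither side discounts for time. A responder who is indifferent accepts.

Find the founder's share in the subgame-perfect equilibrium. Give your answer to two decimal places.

By backward induction:
Round 5 (the investor proposes): the founder will accept anything ≥ 0, so the investor offers 0 and keeps 30.
Round 4 (the founder proposes): rejecting gives the investor an expected 0.9 × 30 = 27, so the founder offers 27, keeping 3.
Round 3 (the investor proposes): rejecting gives the founder an expected 0.9 × 3 = 2.7; the investor offers that and keeps 27.3.
Round 2 (the founder proposes): rejecting gives the investor an expected 0.9 × 27.3 = 24.57. The founder offers 24.57 and keeps 30 − 24.57 = 5.43.
Round 1 (the investor proposes): rejecting gives the founder an expected 0.9 × 5.43 = 4.887, so the investor offers 4.887, keeping 25.113.

4.89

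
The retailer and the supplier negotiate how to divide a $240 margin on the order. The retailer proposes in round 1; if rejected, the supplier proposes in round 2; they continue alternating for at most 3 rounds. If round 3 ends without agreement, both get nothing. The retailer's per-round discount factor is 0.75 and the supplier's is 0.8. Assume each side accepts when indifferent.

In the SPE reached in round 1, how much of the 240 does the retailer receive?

192

By backward induction:
Round 3 (the retailer proposes): rejection yields 0 for the supplier; the retailer offers 0 and keeps 240.
Round 2 (the supplier proposes): the retailer can get 240 next round, worth 0.75 × 240 = 180 now. The supplier offers 180 and keeps 240 − 180 = 60.
Round 1 (the retailer proposes): the supplier can get 60 next round, worth 0.8 × 60 = 48 now; the retailer offers that and keeps 192.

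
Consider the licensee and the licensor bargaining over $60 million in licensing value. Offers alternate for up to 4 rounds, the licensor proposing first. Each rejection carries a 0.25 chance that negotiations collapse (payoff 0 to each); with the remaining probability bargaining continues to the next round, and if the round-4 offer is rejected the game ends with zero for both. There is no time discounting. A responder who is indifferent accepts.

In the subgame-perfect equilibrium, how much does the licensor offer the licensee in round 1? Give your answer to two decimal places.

Round 4 (the licensee proposes): rejection yields 0 for the licensor; the licensee offers 0 and keeps 60.
Round 3 (the licensor proposes): rejecting gives the licensee an expected 0.75 × 60 = 45; the licensor offers that and keeps 15.
Round 2 (the licensee proposes): rejecting gives the licensor an expected 0.75 × 15 = 11.25. The licensee offers 11.25 and keeps 60 − 11.25 = 48.75.
Round 1 (the licensor proposes): rejecting gives the licensee an expected 0.75 × 48.75 = 36.5625. The licensor offers 36.5625 and keeps 60 − 36.5625 = 23.4375.

36.56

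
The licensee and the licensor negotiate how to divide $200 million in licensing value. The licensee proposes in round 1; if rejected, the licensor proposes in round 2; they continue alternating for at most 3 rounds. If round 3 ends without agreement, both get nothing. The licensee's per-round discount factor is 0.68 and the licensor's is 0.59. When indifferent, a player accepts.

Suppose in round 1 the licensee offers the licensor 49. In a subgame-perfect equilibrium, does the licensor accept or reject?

Round 3 (the licensee proposes): rejection yields 0 for the licensor; the licensee offers 0 and keeps 200.
Round 2 (the licensor proposes): the licensee can get 200 next round, worth 0.68 × 200 = 136 now. The licensor offers 136 and keeps 200 − 136 = 64.
So by rejecting in round 1, the licensor gets 64 next round, worth 0.59 × 64 = 37.76 now.
Offer 49 ≥ 37.76, so the licensor accepts.

Accept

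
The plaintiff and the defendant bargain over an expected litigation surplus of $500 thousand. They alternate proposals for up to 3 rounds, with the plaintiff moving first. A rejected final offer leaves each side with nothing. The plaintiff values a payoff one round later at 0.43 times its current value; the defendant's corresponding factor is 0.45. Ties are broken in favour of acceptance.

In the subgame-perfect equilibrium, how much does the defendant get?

128.25

Round 3 (the plaintiff proposes): the defendant will accept anything ≥ 0, so the plaintiff offers 0 and keeps 500.
Round 2 (the defendant proposes): the plaintiff can get 500 next round, worth 0.43 × 500 = 215 now, so the defendant offers 215, keeping 285.
Round 1 (the plaintiff proposes): the defendant can get 285 next round, worth 0.45 × 285 = 128.25 now. The plaintiff offers 128.25 and keeps 500 − 128.25 = 371.75.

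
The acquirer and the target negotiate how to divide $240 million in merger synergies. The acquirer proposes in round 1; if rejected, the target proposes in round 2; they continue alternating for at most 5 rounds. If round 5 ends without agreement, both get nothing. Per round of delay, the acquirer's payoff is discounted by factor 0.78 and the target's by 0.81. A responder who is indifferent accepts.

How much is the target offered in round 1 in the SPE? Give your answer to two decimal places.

69.79

Round 5 (the acquirer proposes): rejection yields 0 for the target; the acquirer offers 0 and keeps 240.
Round 4 (the target proposes): the acquirer can get 240 next round, worth 0.78 × 240 = 187.2 now, so the target offers 187.2, keeping 52.8.
Round 3 (the acquirer proposes): the target can get 52.8 next round, worth 0.81 × 52.8 = 42.768 now; the acquirer offers that and keeps 197.232.
Round 2 (the target proposes): the acquirer can get 197.232 next round, worth 0.78 × 197.232 = 153.84096 now. The target offers 153.84096 and keeps 240 − 153.84096 = 86.15904.
Round 1 (the acquirer proposes): the target can get 86.15904 next round, worth 0.81 × 86.15904 = 69.7888224 now; the acquirer offers that and keeps 170.2111776.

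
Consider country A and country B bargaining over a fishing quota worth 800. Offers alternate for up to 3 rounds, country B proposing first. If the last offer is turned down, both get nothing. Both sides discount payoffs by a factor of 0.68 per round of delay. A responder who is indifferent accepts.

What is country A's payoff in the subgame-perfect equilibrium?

Round 3 (country B proposes): rejection yields 0 for country A; country B offers 0 and keeps 800.
Round 2 (country A proposes): country B can get 800 next round, worth 0.68 × 800 = 544 now, so country A offers 544, keeping 256.
Round 1 (country B proposes): country A can get 256 next round, worth 0.68 × 256 = 174.08 now, so country B offers 174.08, keeping 625.92.

174.08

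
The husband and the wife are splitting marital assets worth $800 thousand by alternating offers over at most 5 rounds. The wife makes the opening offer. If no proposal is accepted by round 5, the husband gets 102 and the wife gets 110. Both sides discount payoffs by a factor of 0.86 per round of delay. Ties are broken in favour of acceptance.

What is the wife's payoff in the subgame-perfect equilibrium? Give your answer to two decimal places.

Round 5 (the wife proposes): the husband gets 102 if talks fail, so the wife offers 102 and keeps 698.
Round 4 (the husband proposes): the wife can get 698 next round, worth 0.86 × 698 = 600.28 now, so the husband offers 600.28, keeping 199.72.
Round 3 (the wife proposes): the husband can get 199.72 next round, worth 0.86 × 199.72 = 171.7592 now, so the wife offers 171.7592, keeping 628.2408.
Round 2 (the husband proposes): the wife can get 628.2408 next round, worth 0.86 × 628.2408 = 540.287088 now. The husband offers 540.287088 and keeps 800 − 540.287088 = 259.712912.
Round 1 (the wife proposes): the husband can get 259.712912 next round, worth 0.86 × 259.712912 = 223.35310432 now; the wife offers that and keeps 576.64689568.

576.65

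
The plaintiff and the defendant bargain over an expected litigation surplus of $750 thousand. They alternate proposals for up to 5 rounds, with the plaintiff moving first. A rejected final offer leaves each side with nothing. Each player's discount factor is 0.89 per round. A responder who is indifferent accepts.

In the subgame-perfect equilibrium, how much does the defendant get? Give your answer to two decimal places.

Round 5 (the plaintiff proposes): the defendant will accept anything ≥ 0, so the plaintiff offers 0 and keeps 750.
Round 4 (the defendant proposes): the plaintiff can get 750 next round, worth 0.89 × 750 = 667.5 now. The defendant offers 667.5 and keeps 750 − 667.5 = 82.5.
Round 3 (the plaintiff proposes): the defendant can get 82.5 next round, worth 0.89 × 82.5 = 73.425 now, so the plaintiff offers 73.425, keeping 676.575.
Round 2 (the defendant proposes): the plaintiff can get 676.575 next round, worth 0.89 × 676.575 = 602.15175 now. The defendant offers 602.15175 and keeps 750 − 602.15175 = 147.84825.
Round 1 (the plaintiff proposes): the defendant can get 147.84825 next round, worth 0.89 × 147.84825 = 131.5849425 now, so the plaintiff offers 131.5849425, keeping 618.4150575.

131.58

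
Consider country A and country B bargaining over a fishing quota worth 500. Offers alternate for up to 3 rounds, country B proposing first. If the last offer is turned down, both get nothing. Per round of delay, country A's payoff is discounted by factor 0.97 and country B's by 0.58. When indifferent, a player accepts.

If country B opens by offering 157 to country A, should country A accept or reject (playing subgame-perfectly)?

Reject

Work out country A's continuation value if the offer is rejected.
Round 3 (country B proposes): country A will accept anything ≥ 0, so country B offers 0 and keeps 500.
Round 2 (country A proposes): country B can get 500 next round, worth 0.58 × 500 = 290 now, so country A offers 290, keeping 210.
So by rejecting in round 1, country A gets 210 next round, worth 0.97 × 210 = 203.7 now.
Offer 157 < 203.7, so country A rejects.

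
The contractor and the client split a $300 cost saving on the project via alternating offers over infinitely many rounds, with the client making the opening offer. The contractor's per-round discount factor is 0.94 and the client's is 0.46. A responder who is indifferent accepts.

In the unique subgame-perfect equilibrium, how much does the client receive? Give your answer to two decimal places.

In a stationary SPE each proposer offers the other exactly their discounted continuation value.
If the client keeps x when proposing and the contractor keeps y when proposing, then x = 300 − 0.94y and y = 300 − 0.46x.
Solving: x = 300(1 − 0.94) / (1 − 0.46·0.94) = 18 / 0.5676 ≈ 31.7125.
The contractor gets 300 − 31.7125 ≈ 268.2875.

31.71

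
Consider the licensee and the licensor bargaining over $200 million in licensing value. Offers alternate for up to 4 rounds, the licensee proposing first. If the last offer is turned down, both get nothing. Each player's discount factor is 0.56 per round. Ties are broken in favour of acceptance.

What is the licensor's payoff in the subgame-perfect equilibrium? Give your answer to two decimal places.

84.40

Round 4 (the licensor proposes): rejection yields 0 for the licensee; the licensor offers 0 and keeps 200.
Round 3 (the licensee proposes): the licensor can get 200 next round, worth 0.56 × 200 = 112 now; the licensee offers that and keeps 88.
Round 2 (the licensor proposes): the licensee can get 88 next round, worth 0.56 × 88 = 49.28 now; the licensor offers that and keeps 150.72.
Round 1 (the licensee proposes): the licensor can get 150.72 next round, worth 0.56 × 150.72 = 84.4032 now. The licensee offers 84.4032 and keeps 200 − 84.4032 = 115.5968.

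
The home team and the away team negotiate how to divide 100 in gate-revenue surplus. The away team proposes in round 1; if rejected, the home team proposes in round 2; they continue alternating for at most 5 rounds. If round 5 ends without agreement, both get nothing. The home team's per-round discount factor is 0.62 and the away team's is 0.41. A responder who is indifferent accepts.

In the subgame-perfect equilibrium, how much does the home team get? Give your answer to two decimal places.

45.88

Round 5 (the away team proposes): the home team will accept anything ≥ 0, so the away team offers 0 and keeps 100.
Round 4 (the home team proposes): the away team can get 100 next round, worth 0.41 × 100 = 41 now. The home team offers 41 and keeps 100 − 41 = 59.
Round 3 (the away team proposes): the home team can get 59 next round, worth 0.62 × 59 = 36.58 now, so the away team offers 36.58, keeping 63.42.
Round 2 (the home team proposes): the away team can get 63.42 next round, worth 0.41 × 63.42 = 26.0022 now, so the home team offers 26.0022, keeping 73.9978.
Round 1 (the away team proposes): the home team can get 73.9978 next round, worth 0.62 × 73.9978 = 45.878636 now; the away team offers that and keeps 54.121364.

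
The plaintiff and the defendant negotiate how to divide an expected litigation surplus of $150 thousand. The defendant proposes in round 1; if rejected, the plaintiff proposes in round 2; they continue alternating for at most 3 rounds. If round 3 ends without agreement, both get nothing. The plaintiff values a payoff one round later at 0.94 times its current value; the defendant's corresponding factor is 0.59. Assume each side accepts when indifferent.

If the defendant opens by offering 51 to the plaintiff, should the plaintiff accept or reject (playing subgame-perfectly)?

Reject

Work out the plaintiff's continuation value if the offer is rejected.
Round 3 (the defendant proposes): the plaintiff will accept anything ≥ 0, so the defendant offers 0 and keeps 150.
Round 2 (the plaintiff proposes): the defendant can get 150 next round, worth 0.59 × 150 = 88.5 now; the plaintiff offers that and keeps 61.5.
So by rejecting in round 1, the plaintiff gets 61.5 next round, worth 0.94 × 61.5 = 57.81 now.
Offer 51 < 57.81, so the plaintiff rejects.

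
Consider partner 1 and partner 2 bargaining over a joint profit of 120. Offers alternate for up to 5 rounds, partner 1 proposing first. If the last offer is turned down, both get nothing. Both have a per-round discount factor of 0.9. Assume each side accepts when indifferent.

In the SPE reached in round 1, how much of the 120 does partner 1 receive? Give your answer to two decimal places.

Round 5 (partner 1 proposes): partner 2 will accept anything ≥ 0, so partner 1 offers 0 and keeps 120.
Round 4 (partner 2 proposes): partner 1 can get 120 next round, worth 0.9 × 120 = 108 now; partner 2 offers that and keeps 12.
Round 3 (partner 1 proposes): partner 2 can get 12 next round, worth 0.9 × 12 = 10.8 now, so partner 1 offers 10.8, keeping 109.2.
Round 2 (partner 2 proposes): partner 1 can get 109.2 next round, worth 0.9 × 109.2 = 98.28 now. Partner 2 offers 98.28 and keeps 120 − 98.28 = 21.72.
Round 1 (partner 1 proposes): partner 2 can get 21.72 next round, worth 0.9 × 21.72 = 19.548 now, so partner 1 offers 19.548, keeping 100.452.

100.45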